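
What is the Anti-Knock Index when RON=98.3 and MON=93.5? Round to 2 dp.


AKI = (RON + MON) / 2
AKI = (98.3 + 93.5) / 2
AKI = 191.8 / 2 = 95.90


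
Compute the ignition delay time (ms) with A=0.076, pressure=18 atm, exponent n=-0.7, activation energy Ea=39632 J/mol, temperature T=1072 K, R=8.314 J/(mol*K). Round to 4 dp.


tau = A * P^n * exp(Ea/(R*T))
P^n = 18^(-0.7) = 0.13222368
Ea/(R*T) = 39632/(8.314*1072) = 4.446734
exp(Ea/(R*T)) = 85.347771
tau = 0.076 * 0.13222368 * 85.347771 = 0.8577 ms


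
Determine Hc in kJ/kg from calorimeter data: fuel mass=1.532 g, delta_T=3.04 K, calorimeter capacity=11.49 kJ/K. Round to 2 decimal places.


Hc = C_cal * delta_T / m_fuel
Q_released = 11.49 * 3.04 = 34.9296 kJ
m_fuel = 1.532 g = 1.532/1000 kg = 0.001532 kg
Hc = 34.9296 / 0.001532 = 22800.00 kJ/kg


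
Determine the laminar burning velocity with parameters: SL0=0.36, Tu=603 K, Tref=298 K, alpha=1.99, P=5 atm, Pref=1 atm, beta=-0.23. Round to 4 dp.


SL = SL0 * (Tu/Tref)^alpha * (P/Pref)^beta
T ratio = 603/298 = 2.02348993
(T ratio)^alpha = 2.02348993^1.99 = 4.065754
(P/Pref)^beta = 5^(-0.23) = 0.690616
SL = 0.36 * 4.065754 * 0.690616 = 1.0108 m/s


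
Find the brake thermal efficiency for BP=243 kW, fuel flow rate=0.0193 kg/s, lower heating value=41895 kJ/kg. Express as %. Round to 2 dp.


eta_BTE = (BP / (mf * LHV)) * 100
Denominator = 0.0193 * 41895 = 808.5735 kW
eta_BTE = (243 / 808.5735) * 100 = 30.05%


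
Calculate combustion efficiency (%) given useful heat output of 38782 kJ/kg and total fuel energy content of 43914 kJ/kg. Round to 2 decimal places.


Efficiency = (Q_useful / Q_fuel) * 100
Efficiency = (38782 / 43914) * 100
Efficiency = 0.8831 * 100 = 88.31%


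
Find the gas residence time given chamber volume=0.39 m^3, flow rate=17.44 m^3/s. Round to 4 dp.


tau = V / Q_flow
tau = 0.39 / 17.44 = 0.0224 s


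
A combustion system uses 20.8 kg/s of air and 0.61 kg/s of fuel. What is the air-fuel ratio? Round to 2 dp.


AFR = m_air / m_fuel
AFR = 20.8 / 0.61 = 34.10


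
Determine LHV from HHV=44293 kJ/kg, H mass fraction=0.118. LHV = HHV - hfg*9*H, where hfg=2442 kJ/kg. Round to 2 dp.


LHV = HHV - hfg * 9 * H
Water correction = 2442 * 9 * 0.118 = 2593.404 kJ/kg
LHV = 44293 - 2593.404 = 41699.60 kJ/kg


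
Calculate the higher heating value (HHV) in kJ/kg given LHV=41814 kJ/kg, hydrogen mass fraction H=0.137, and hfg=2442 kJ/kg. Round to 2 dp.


HHV = LHV + hfg * 9 * H
Water addition = 2442 * 9 * 0.137 = 3010.986 kJ/kg
HHV = 41814 + 3010.986 = 44824.99 kJ/kg


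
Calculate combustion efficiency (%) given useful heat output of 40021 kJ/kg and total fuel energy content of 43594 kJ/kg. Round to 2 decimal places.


Efficiency = (Q_useful / Q_fuel) * 100
Efficiency = (40021 / 43594) * 100
Efficiency = 0.9180 * 100 = 91.80%


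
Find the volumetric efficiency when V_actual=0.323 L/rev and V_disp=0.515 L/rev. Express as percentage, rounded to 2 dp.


eta_v = (V_actual / V_disp) * 100
Ratio = 0.323 / 0.515 = 0.6272
eta_v = 0.6272 * 100 = 62.72%


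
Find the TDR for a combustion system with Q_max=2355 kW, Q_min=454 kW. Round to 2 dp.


TDR = Q_max / Q_min
TDR = 2355 / 454 = 5.19


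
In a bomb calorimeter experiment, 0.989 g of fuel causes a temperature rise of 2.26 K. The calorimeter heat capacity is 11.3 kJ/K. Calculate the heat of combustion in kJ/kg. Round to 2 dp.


Hc = C_cal * delta_T / m_fuel
Q_released = 11.3 * 2.26 = 25.5380 kJ
m_fuel = 0.989 g = 0.989/1000 kg = 0.000989 kg
Hc = 25.5380 / 0.000989 = 25822.04 kJ/kg


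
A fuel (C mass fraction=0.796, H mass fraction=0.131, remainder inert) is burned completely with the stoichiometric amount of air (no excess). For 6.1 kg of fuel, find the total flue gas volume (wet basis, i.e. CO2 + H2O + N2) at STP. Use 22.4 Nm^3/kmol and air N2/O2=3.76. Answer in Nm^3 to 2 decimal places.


Per kg fuel: CO2 = (C/12 kmol)*22.4 = (0.796/12)*22.4 = 1.48587 Nm^3
Per kg fuel: H2O = (H/2 kmol)*22.4 = (0.131/2)*22.4 = 1.46720 Nm^3
O2 needed per kg fuel = C/12 + H/4 = 0.796/12 + 0.131/4 = 0.09908333 kmol
Per kg fuel: N2 = O2*3.76*22.4 = 0.09908333*3.76*22.4 = 8.34519 Nm^3
Total per kg = 1.48587 + 1.46720 + 8.34519 = 11.29826 Nm^3
Total = 11.29826 * 6.1 = 68.92 Nm^3


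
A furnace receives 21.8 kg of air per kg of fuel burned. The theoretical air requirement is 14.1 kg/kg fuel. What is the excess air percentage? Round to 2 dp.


Excess air = actual - stoichiometric = 21.8 - 14.1 = 7.70 kg/kg fuel
Excess air % = (excess / stoich) * 100 = (7.70 / 14.1) * 100 = 54.61%


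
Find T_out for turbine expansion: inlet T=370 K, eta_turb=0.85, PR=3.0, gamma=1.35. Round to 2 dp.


T_out = T_in * (1 - eta * (1 - PR^(-(gamma-1)/gamma)))
Exponent = -(1.35-1)/1.35 = -0.25925926
PR^exp = 3.0^(-0.25925926) = 0.75214556
Factor = 1 - 0.85*(1 - 0.75214556) = 0.78932373
T_out = 370 * 0.78932373 = 292.05 K


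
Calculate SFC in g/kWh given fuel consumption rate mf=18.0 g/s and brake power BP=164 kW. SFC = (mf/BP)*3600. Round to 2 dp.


SFC = (mf / BP) * 3600
Rate = 18.0 / 164 = 0.109756 g/(s*kW)
SFC = 0.109756 * 3600 = 395.12 g/kWh


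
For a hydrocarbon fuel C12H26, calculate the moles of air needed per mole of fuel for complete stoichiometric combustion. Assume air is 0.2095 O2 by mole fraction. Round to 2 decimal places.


Balanced combustion: C12H26 + 18.5 O2 -> 12 CO2 + 13 H2O
O2 needed = C + H/4 = 12 + 26/4 = 18.50 moles
Air moles = O2 / 0.2095 = 18.50 / 0.2095 = 88.31 moles air


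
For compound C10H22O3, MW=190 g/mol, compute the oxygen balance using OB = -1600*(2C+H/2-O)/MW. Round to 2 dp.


OB = -1600 * (2C + H/2 - O) / MW
Inner = 2*10 + 22/2 - 3 = 28.00
OB = -1600 * 28.00 / 190 = -235.79%


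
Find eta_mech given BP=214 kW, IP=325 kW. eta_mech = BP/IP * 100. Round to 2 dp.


eta_mech = (BP / IP) * 100
Ratio = 214 / 325 = 0.6585
eta_mech = 0.6585 * 100 = 65.85%


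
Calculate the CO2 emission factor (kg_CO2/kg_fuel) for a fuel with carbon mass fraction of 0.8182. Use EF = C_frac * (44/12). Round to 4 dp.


EF = C_frac * (M_CO2 / M_C)
EF = 0.8182 * (44/12)
EF = 0.8182 * 3.666667 = 3.0001 kg_CO2/kg_fuel


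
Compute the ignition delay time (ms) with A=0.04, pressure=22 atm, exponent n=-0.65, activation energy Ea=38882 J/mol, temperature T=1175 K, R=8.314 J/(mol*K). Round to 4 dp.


tau = A * P^n * exp(Ea/(R*T))
P^n = 22^(-0.65) = 0.13409891
Ea/(R*T) = 38882/(8.314*1175) = 3.980162
exp(Ea/(R*T)) = 53.525685
tau = 0.04 * 0.13409891 * 53.525685 = 0.2871 ms


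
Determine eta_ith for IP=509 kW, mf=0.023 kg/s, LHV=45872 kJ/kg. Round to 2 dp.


eta_ith = (IP / (mf * LHV)) * 100
Denominator = 0.023 * 45872 = 1055.0560 kW
eta_ith = (509 / 1055.0560) * 100 = 48.24%


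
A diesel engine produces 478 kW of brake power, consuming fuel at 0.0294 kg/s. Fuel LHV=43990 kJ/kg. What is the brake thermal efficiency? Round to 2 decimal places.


eta_BTE = (BP / (mf * LHV)) * 100
Denominator = 0.0294 * 43990 = 1293.3060 kW
eta_BTE = (478 / 1293.3060) * 100 = 36.96%


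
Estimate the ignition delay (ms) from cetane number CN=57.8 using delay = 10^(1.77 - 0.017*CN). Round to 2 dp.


delay = 10^(1.77 - 0.017*CN)
Exponent = 1.77 - 0.017*57.8 = 0.7874
delay = 10^0.7874 = 6.13 ms


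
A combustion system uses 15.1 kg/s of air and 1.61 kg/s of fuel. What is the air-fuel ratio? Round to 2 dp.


AFR = m_air / m_fuel
AFR = 15.1 / 1.61 = 9.38


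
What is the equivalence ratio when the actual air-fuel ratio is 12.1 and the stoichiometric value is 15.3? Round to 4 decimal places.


phi = AFR_stoich / AFR_actual
phi = 15.3 / 12.1 = 1.2645


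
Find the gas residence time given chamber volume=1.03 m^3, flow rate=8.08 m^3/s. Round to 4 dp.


tau = V / Q_flow
tau = 1.03 / 8.08 = 0.1275 s


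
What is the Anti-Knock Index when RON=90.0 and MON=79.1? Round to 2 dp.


AKI = (RON + MON) / 2
AKI = (90.0 + 79.1) / 2
AKI = 169.1 / 2 = 84.55


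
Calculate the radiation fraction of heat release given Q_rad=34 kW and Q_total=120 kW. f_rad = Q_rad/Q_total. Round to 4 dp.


f_rad = Q_rad / Q_total
f_rad = 34 / 120 = 0.2833


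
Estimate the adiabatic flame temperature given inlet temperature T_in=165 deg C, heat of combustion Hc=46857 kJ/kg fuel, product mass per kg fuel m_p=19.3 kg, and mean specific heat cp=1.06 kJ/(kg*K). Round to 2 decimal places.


T_ad = T_in + Hc / (m_p * cp)
Denominator = 19.3 * 1.06 = 20.4580
Temperature rise = 46857 / 20.4580 = 2290.40 K
T_ad = 165 + 2290.40 = 2455.40 deg C


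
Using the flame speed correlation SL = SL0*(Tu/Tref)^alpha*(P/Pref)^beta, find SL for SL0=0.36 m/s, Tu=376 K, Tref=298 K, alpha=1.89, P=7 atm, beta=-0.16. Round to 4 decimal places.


SL = SL0 * (Tu/Tref)^alpha * (P/Pref)^beta
T ratio = 376/298 = 1.26174497
(T ratio)^alpha = 1.26174497^1.89 = 1.551802
(P/Pref)^beta = 7^(-0.16) = 0.732461
SL = 0.36 * 1.551802 * 0.732461 = 0.4092 m/s


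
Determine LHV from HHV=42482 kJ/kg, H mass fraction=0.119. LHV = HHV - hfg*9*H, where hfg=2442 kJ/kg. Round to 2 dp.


LHV = HHV - hfg * 9 * H
Water correction = 2442 * 9 * 0.119 = 2615.382 kJ/kg
LHV = 42482 - 2615.382 = 39866.62 kJ/kg


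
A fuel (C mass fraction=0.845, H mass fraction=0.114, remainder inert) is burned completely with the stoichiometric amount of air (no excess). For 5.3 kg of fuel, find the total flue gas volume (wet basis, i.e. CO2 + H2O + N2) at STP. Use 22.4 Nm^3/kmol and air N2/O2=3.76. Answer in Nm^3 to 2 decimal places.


Per kg fuel: CO2 = (C/12 kmol)*22.4 = (0.845/12)*22.4 = 1.57733 Nm^3
Per kg fuel: H2O = (H/2 kmol)*22.4 = (0.114/2)*22.4 = 1.27680 Nm^3
O2 needed per kg fuel = C/12 + H/4 = 0.845/12 + 0.114/4 = 0.09891667 kmol
Per kg fuel: N2 = O2*3.76*22.4 = 0.09891667*3.76*22.4 = 8.33116 Nm^3
Total per kg = 1.57733 + 1.27680 + 8.33116 = 11.18529 Nm^3
Total = 11.18529 * 5.3 = 59.28 Nm^3


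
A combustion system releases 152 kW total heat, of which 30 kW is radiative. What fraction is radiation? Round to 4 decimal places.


f_rad = Q_rad / Q_total
f_rad = 30 / 152 = 0.1974


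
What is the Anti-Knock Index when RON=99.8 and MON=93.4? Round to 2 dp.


AKI = (RON + MON) / 2
AKI = (99.8 + 93.4) / 2
AKI = 193.2 / 2 = 96.60


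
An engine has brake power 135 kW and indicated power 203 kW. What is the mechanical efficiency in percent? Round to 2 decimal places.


eta_mech = (BP / IP) * 100
Ratio = 135 / 203 = 0.6650
eta_mech = 0.6650 * 100 = 66.50%


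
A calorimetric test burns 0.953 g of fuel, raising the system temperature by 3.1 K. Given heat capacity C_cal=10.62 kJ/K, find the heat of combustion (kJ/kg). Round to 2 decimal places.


Hc = C_cal * delta_T / m_fuel
Q_released = 10.62 * 3.1 = 32.9220 kJ
m_fuel = 0.953 g = 0.953/1000 kg = 0.000953 kg
Hc = 32.9220 / 0.000953 = 34545.65 kJ/kg


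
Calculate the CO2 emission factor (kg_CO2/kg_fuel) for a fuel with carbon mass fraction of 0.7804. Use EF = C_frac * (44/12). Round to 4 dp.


EF = C_frac * (M_CO2 / M_C)
EF = 0.7804 * (44/12)
EF = 0.7804 * 3.666667 = 2.8615 kg_CO2/kg_fuel


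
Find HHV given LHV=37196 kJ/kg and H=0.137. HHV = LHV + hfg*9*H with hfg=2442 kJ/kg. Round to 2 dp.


HHV = LHV + hfg * 9 * H
Water addition = 2442 * 9 * 0.137 = 3010.986 kJ/kg
HHV = 37196 + 3010.986 = 40206.99 kJ/kg


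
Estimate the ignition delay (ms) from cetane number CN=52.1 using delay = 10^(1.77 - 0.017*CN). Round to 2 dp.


delay = 10^(1.77 - 0.017*CN)
Exponent = 1.77 - 0.017*52.1 = 0.8843
delay = 10^0.8843 = 7.66 ms


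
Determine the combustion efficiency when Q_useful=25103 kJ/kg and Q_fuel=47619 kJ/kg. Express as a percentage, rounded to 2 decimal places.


Efficiency = (Q_useful / Q_fuel) * 100
Efficiency = (25103 / 47619) * 100
Efficiency = 0.5272 * 100 = 52.72%


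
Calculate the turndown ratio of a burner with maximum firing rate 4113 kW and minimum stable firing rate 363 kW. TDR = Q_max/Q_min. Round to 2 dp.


TDR = Q_max / Q_min
TDR = 4113 / 363 = 11.33


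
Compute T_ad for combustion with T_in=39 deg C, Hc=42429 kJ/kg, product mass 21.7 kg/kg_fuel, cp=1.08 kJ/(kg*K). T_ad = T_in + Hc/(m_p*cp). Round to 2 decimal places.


T_ad = T_in + Hc / (m_p * cp)
Denominator = 21.7 * 1.08 = 23.4360
Temperature rise = 42429 / 23.4360 = 1810.42 K
T_ad = 39 + 1810.42 = 1849.42 deg C


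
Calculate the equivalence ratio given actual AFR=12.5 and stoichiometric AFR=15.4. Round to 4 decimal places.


phi = AFR_stoich / AFR_actual
phi = 15.4 / 12.5 = 1.2320


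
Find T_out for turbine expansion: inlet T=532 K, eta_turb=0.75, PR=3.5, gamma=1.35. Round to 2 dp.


T_out = T_in * (1 - eta * (1 - PR^(-(gamma-1)/gamma)))
Exponent = -(1.35-1)/1.35 = -0.25925926
PR^exp = 3.5^(-0.25925926) = 0.72267881
Factor = 1 - 0.75*(1 - 0.72267881) = 0.79200911
T_out = 532 * 0.79200911 = 421.35 K


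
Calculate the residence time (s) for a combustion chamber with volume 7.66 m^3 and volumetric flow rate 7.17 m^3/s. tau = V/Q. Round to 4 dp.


tau = V / Q_flow
tau = 7.66 / 7.17 = 1.0683 s


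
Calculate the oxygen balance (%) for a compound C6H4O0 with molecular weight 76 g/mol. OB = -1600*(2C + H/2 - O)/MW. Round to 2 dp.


OB = -1600 * (2C + H/2 - O) / MW
Inner = 2*6 + 4/2 - 0 = 14.00
OB = -1600 * 14.00 / 76 = -294.74%


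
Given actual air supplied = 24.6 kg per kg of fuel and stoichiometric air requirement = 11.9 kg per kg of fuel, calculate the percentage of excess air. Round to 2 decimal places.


Excess air = actual - stoichiometric = 24.6 - 11.9 = 12.70 kg/kg fuel
Excess air % = (excess / stoich) * 100 = (12.70 / 11.9) * 100 = 106.72%


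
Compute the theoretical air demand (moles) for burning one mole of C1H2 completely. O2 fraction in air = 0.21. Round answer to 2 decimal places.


Balanced combustion: C1H2 + 1.5 O2 -> 1 CO2 + 1 H2O
O2 needed = C + H/4 = 1 + 2/4 = 1.50 moles
Air moles = O2 / 0.21 = 1.50 / 0.21 = 7.14 moles air


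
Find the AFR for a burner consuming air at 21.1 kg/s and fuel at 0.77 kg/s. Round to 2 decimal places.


AFR = m_air / m_fuel
AFR = 21.1 / 0.77 = 27.40


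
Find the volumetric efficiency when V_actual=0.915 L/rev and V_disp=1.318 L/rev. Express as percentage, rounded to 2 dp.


eta_v = (V_actual / V_disp) * 100
Ratio = 0.915 / 1.318 = 0.6942
eta_v = 0.6942 * 100 = 69.42%


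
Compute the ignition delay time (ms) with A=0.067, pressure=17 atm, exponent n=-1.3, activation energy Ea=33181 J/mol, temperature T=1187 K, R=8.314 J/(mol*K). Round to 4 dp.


tau = A * P^n * exp(Ea/(R*T))
P^n = 17^(-1.3) = 0.02514296
Ea/(R*T) = 33181/(8.314*1187) = 3.362240
exp(Ea/(R*T)) = 28.853756
tau = 0.067 * 0.02514296 * 28.853756 = 0.0486 ms


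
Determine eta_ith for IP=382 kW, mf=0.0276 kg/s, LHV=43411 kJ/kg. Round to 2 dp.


eta_ith = (IP / (mf * LHV)) * 100
Denominator = 0.0276 * 43411 = 1198.1436 kW
eta_ith = (382 / 1198.1436) * 100 = 31.88%


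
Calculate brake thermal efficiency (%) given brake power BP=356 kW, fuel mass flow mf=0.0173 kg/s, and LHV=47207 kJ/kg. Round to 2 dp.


eta_BTE = (BP / (mf * LHV)) * 100
Denominator = 0.0173 * 47207 = 816.6811 kW
eta_BTE = (356 / 816.6811) * 100 = 43.59%


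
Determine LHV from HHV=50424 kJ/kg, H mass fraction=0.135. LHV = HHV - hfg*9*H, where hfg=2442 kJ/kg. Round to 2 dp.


LHV = HHV - hfg * 9 * H
Water correction = 2442 * 9 * 0.135 = 2967.030 kJ/kg
LHV = 50424 - 2967.030 = 47456.97 kJ/kg


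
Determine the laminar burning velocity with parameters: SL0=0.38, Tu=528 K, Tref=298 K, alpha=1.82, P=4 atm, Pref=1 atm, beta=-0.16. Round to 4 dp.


SL = SL0 * (Tu/Tref)^alpha * (P/Pref)^beta
T ratio = 528/298 = 1.77181208
(T ratio)^alpha = 1.77181208^1.82 = 2.832175
(P/Pref)^beta = 4^(-0.16) = 0.801070
SL = 0.38 * 2.832175 * 0.801070 = 0.8621 m/s


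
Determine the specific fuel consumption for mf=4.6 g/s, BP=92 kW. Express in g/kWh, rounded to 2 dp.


SFC = (mf / BP) * 3600
Rate = 4.6 / 92 = 0.050000 g/(s*kW)
SFC = 0.050000 * 3600 = 180.00 g/kWh


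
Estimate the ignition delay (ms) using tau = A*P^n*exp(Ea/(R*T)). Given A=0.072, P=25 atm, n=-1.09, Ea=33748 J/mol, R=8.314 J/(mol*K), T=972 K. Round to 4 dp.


tau = A * P^n * exp(Ea/(R*T))
P^n = 25^(-1.09) = 0.02993956
Ea/(R*T) = 33748/(8.314*972) = 4.176108
exp(Ea/(R*T)) = 65.111965
tau = 0.072 * 0.02993956 * 65.111965 = 0.1404 ms


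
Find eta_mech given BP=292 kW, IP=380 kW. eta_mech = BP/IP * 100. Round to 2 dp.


eta_mech = (BP / IP) * 100
Ratio = 292 / 380 = 0.7684
eta_mech = 0.7684 * 100 = 76.84%


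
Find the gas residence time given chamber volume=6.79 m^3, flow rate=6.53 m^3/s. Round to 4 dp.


tau = V / Q_flow
tau = 6.79 / 6.53 = 1.0398 s


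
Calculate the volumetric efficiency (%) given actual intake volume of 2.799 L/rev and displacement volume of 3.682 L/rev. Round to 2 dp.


eta_v = (V_actual / V_disp) * 100
Ratio = 2.799 / 3.682 = 0.7602
eta_v = 0.7602 * 100 = 76.02%


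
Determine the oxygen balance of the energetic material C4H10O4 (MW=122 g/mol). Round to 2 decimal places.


OB = -1600 * (2C + H/2 - O) / MW
Inner = 2*4 + 10/2 - 4 = 9.00
OB = -1600 * 9.00 / 122 = -118.03%


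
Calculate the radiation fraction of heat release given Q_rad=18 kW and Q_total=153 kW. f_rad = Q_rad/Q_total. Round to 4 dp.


f_rad = Q_rad / Q_total
f_rad = 18 / 153 = 0.1176


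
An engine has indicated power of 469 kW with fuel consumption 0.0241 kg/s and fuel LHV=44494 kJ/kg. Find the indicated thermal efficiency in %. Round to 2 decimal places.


eta_ith = (IP / (mf * LHV)) * 100
Denominator = 0.0241 * 44494 = 1072.3054 kW
eta_ith = (469 / 1072.3054) * 100 = 43.74%


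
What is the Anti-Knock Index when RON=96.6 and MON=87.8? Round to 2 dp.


AKI = (RON + MON) / 2
AKI = (96.6 + 87.8) / 2
AKI = 184.4 / 2 = 92.20


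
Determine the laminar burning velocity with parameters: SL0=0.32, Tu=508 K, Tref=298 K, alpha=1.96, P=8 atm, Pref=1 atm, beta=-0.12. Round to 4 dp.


SL = SL0 * (Tu/Tref)^alpha * (P/Pref)^beta
T ratio = 508/298 = 1.70469799
(T ratio)^alpha = 1.70469799^1.96 = 2.844651
(P/Pref)^beta = 8^(-0.12) = 0.779165
SL = 0.32 * 2.844651 * 0.779165 = 0.7093 m/s


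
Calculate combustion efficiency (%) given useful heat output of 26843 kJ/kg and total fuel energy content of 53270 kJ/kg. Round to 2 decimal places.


Efficiency = (Q_useful / Q_fuel) * 100
Efficiency = (26843 / 53270) * 100
Efficiency = 0.5039 * 100 = 50.39%


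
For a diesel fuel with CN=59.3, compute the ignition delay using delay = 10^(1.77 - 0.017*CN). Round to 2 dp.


delay = 10^(1.77 - 0.017*CN)
Exponent = 1.77 - 0.017*59.3 = 0.7619
delay = 10^0.7619 = 5.78 ms


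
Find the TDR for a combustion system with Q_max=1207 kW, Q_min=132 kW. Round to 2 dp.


TDR = Q_max / Q_min
TDR = 1207 / 132 = 9.14


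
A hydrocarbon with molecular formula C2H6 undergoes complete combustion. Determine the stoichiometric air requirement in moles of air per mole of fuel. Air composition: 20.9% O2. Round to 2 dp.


Balanced combustion: C2H6 + 3.5 O2 -> 2 CO2 + 3 H2O
O2 needed = C + H/4 = 2 + 6/4 = 3.50 moles
Air moles = O2 / 0.209 = 3.50 / 0.209 = 16.75 moles air


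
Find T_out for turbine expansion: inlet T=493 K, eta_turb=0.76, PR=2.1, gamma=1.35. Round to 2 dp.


T_out = T_in * (1 - eta * (1 - PR^(-(gamma-1)/gamma)))
Exponent = -(1.35-1)/1.35 = -0.25925926
PR^exp = 2.1^(-0.25925926) = 0.82501466
Factor = 1 - 0.76*(1 - 0.82501466) = 0.86701114
T_out = 493 * 0.86701114 = 427.44 K


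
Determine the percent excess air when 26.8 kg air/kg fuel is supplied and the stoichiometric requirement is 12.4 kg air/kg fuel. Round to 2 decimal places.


Excess air = actual - stoichiometric = 26.8 - 12.4 = 14.40 kg/kg fuel
Excess air % = (excess / stoich) * 100 = (14.40 / 12.4) * 100 = 116.13%


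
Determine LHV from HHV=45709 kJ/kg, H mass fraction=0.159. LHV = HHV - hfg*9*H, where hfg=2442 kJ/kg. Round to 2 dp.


LHV = HHV - hfg * 9 * H
Water correction = 2442 * 9 * 0.159 = 3494.502 kJ/kg
LHV = 45709 - 3494.502 = 42214.50 kJ/kg


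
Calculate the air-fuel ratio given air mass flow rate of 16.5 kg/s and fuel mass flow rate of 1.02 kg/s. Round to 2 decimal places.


AFR = m_air / m_fuel
AFR = 16.5 / 1.02 = 16.18


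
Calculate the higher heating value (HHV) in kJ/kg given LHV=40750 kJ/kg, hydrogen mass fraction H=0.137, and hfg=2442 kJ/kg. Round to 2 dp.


HHV = LHV + hfg * 9 * H
Water addition = 2442 * 9 * 0.137 = 3010.986 kJ/kg
HHV = 40750 + 3010.986 = 43760.99 kJ/kg


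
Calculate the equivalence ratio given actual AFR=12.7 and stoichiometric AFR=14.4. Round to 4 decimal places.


phi = AFR_stoich / AFR_actual
phi = 14.4 / 12.7 = 1.1339


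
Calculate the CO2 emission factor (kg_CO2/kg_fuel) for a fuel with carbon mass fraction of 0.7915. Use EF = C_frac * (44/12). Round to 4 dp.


EF = C_frac * (M_CO2 / M_C)
EF = 0.7915 * (44/12)
EF = 0.7915 * 3.666667 = 2.9022 kg_CO2/kg_fuel


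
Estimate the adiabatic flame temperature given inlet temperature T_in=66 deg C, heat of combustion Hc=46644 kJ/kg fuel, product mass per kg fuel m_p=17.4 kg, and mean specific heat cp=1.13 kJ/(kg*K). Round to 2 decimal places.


T_ad = T_in + Hc / (m_p * cp)
Denominator = 17.4 * 1.13 = 19.6620
Temperature rise = 46644 / 19.6620 = 2372.29 K
T_ad = 66 + 2372.29 = 2438.29 deg C


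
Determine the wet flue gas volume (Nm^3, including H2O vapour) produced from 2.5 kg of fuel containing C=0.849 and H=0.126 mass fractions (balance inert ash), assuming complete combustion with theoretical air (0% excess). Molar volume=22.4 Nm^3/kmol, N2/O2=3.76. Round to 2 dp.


Per kg fuel: CO2 = (C/12 kmol)*22.4 = (0.849/12)*22.4 = 1.58480 Nm^3
Per kg fuel: H2O = (H/2 kmol)*22.4 = (0.126/2)*22.4 = 1.41120 Nm^3
O2 needed per kg fuel = C/12 + H/4 = 0.849/12 + 0.126/4 = 0.10225000 kmol
Per kg fuel: N2 = O2*3.76*22.4 = 0.10225000*3.76*22.4 = 8.61190 Nm^3
Total per kg = 1.58480 + 1.41120 + 8.61190 = 11.60790 Nm^3
Total = 11.60790 * 2.5 = 29.02 Nm^3


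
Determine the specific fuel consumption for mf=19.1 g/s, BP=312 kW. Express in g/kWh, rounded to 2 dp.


SFC = (mf / BP) * 3600
Rate = 19.1 / 312 = 0.061218 g/(s*kW)
SFC = 0.061218 * 3600 = 220.38 g/kWh


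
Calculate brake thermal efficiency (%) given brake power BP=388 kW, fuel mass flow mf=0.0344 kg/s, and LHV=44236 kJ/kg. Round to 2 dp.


eta_BTE = (BP / (mf * LHV)) * 100
Denominator = 0.0344 * 44236 = 1521.7184 kW
eta_BTE = (388 / 1521.7184) * 100 = 25.50%


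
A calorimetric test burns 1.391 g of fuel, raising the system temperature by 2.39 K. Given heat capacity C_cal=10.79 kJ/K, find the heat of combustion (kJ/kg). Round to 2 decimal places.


Hc = C_cal * delta_T / m_fuel
Q_released = 10.79 * 2.39 = 25.7881 kJ
m_fuel = 1.391 g = 1.391/1000 kg = 0.001391 kg
Hc = 25.7881 / 0.001391 = 18539.25 kJ/kg


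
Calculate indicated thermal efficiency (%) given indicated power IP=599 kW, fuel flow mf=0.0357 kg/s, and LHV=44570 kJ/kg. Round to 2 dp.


eta_ith = (IP / (mf * LHV)) * 100
Denominator = 0.0357 * 44570 = 1591.1490 kW
eta_ith = (599 / 1591.1490) * 100 = 37.65%


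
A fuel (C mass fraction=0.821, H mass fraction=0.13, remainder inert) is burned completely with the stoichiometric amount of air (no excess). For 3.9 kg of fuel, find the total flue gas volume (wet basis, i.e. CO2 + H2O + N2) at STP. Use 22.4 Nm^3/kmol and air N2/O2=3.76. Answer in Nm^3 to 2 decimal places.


Per kg fuel: CO2 = (C/12 kmol)*22.4 = (0.821/12)*22.4 = 1.53253 Nm^3
Per kg fuel: H2O = (H/2 kmol)*22.4 = (0.13/2)*22.4 = 1.45600 Nm^3
O2 needed per kg fuel = C/12 + H/4 = 0.821/12 + 0.13/4 = 0.10091667 kmol
Per kg fuel: N2 = O2*3.76*22.4 = 0.10091667*3.76*22.4 = 8.49961 Nm^3
Total per kg = 1.53253 + 1.45600 + 8.49961 = 11.48814 Nm^3
Total = 11.48814 * 3.9 = 44.80 Nm^3


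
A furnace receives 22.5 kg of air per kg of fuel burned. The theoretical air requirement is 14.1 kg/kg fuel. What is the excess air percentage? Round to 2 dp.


Excess air = actual - stoichiometric = 22.5 - 14.1 = 8.40 kg/kg fuel
Excess air % = (excess / stoich) * 100 = (8.40 / 14.1) * 100 = 59.57%


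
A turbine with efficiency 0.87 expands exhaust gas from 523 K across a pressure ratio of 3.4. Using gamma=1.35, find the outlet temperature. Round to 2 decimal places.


T_out = T_in * (1 - eta * (1 - PR^(-(gamma-1)/gamma)))
Exponent = -(1.35-1)/1.35 = -0.25925926
PR^exp = 3.4^(-0.25925926) = 0.72813041
Factor = 1 - 0.87*(1 - 0.72813041) = 0.76347346
T_out = 523 * 0.76347346 = 399.30 K


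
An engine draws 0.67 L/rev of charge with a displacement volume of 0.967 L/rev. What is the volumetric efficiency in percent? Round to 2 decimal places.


eta_v = (V_actual / V_disp) * 100
Ratio = 0.67 / 0.967 = 0.6929
eta_v = 0.6929 * 100 = 69.29%


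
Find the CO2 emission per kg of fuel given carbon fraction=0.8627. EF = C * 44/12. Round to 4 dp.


EF = C_frac * (M_CO2 / M_C)
EF = 0.8627 * (44/12)
EF = 0.8627 * 3.666667 = 3.1632 kg_CO2/kg_fuel


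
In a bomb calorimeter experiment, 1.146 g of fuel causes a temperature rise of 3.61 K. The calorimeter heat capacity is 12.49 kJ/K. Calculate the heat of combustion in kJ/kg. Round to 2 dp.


Hc = C_cal * delta_T / m_fuel
Q_released = 12.49 * 3.61 = 45.0889 kJ
m_fuel = 1.146 g = 1.146/1000 kg = 0.001146 kg
Hc = 45.0889 / 0.001146 = 39344.59 kJ/kg


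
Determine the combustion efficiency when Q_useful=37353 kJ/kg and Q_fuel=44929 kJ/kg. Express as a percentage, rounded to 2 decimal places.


Efficiency = (Q_useful / Q_fuel) * 100
Efficiency = (37353 / 44929) * 100
Efficiency = 0.8314 * 100 = 83.14%


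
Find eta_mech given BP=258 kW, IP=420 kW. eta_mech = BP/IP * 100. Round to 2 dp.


eta_mech = (BP / IP) * 100
Ratio = 258 / 420 = 0.6143
eta_mech = 0.6143 * 100 = 61.43%


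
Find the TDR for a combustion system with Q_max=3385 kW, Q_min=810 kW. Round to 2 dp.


TDR = Q_max / Q_min
TDR = 3385 / 810 = 4.18


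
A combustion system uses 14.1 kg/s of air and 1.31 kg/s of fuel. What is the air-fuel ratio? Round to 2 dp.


AFR = m_air / m_fuel
AFR = 14.1 / 1.31 = 10.76


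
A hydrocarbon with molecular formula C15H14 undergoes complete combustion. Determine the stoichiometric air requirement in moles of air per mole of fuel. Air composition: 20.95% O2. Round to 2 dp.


Balanced combustion: C15H14 + 18.5 O2 -> 15 CO2 + 7 H2O
O2 needed = C + H/4 = 15 + 14/4 = 18.50 moles
Air moles = O2 / 0.2095 = 18.50 / 0.2095 = 88.31 moles air


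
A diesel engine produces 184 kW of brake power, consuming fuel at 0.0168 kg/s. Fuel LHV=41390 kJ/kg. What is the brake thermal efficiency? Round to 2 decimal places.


eta_BTE = (BP / (mf * LHV)) * 100
Denominator = 0.0168 * 41390 = 695.3520 kW
eta_BTE = (184 / 695.3520) * 100 = 26.46%


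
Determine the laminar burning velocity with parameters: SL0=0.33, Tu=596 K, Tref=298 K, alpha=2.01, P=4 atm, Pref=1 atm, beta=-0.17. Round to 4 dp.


SL = SL0 * (Tu/Tref)^alpha * (P/Pref)^beta
T ratio = 596/298 = 2.00000000
(T ratio)^alpha = 2.00000000^2.01 = 4.027822
(P/Pref)^beta = 4^(-0.17) = 0.790041
SL = 0.33 * 4.027822 * 0.790041 = 1.0501 m/s


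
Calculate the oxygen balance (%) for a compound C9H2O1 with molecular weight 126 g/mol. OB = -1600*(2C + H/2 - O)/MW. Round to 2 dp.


OB = -1600 * (2C + H/2 - O) / MW
Inner = 2*9 + 2/2 - 1 = 18.00
OB = -1600 * 18.00 / 126 = -228.57%


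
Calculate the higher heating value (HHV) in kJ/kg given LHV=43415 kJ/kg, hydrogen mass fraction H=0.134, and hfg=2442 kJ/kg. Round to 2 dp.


HHV = LHV + hfg * 9 * H
Water addition = 2442 * 9 * 0.134 = 2945.052 kJ/kg
HHV = 43415 + 2945.052 = 46360.05 kJ/kg


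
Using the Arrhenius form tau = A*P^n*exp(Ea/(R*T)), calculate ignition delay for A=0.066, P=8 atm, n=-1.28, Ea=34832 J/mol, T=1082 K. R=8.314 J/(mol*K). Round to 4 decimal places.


tau = A * P^n * exp(Ea/(R*T))
P^n = 8^(-1.28) = 0.06983045
Ea/(R*T) = 34832/(8.314*1082) = 3.872052
exp(Ea/(R*T)) = 48.040843
tau = 0.066 * 0.06983045 * 48.040843 = 0.2214 ms


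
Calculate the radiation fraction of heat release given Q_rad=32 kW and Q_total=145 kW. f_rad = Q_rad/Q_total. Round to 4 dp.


f_rad = Q_rad / Q_total
f_rad = 32 / 145 = 0.2207


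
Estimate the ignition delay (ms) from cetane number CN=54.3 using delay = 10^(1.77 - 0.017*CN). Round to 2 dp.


delay = 10^(1.77 - 0.017*CN)
Exponent = 1.77 - 0.017*54.3 = 0.8469
delay = 10^0.8469 = 7.03 ms


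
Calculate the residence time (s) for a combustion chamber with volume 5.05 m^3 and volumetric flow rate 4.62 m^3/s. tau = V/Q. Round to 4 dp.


tau = V / Q_flow
tau = 5.05 / 4.62 = 1.0931 s


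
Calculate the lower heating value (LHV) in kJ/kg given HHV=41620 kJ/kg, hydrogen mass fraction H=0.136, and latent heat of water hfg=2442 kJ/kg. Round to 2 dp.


LHV = HHV - hfg * 9 * H
Water correction = 2442 * 9 * 0.136 = 2989.008 kJ/kg
LHV = 41620 - 2989.008 = 38630.99 kJ/kg


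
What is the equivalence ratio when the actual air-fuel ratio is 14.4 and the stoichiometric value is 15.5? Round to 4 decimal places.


phi = AFR_stoich / AFR_actual
phi = 15.5 / 14.4 = 1.0764


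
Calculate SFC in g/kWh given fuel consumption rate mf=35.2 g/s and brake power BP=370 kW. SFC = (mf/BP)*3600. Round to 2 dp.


SFC = (mf / BP) * 3600
Rate = 35.2 / 370 = 0.095135 g/(s*kW)
SFC = 0.095135 * 3600 = 342.49 g/kWh


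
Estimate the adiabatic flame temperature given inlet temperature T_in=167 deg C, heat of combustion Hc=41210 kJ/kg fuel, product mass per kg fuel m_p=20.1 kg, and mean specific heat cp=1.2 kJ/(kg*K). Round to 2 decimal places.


T_ad = T_in + Hc / (m_p * cp)
Denominator = 20.1 * 1.2 = 24.1200
Temperature rise = 41210 / 24.1200 = 1708.54 K
T_ad = 167 + 1708.54 = 1875.54 deg C


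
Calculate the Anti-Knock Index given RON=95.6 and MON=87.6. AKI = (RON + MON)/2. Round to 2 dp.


AKI = (RON + MON) / 2
AKI = (95.6 + 87.6) / 2
AKI = 183.2 / 2 = 91.60


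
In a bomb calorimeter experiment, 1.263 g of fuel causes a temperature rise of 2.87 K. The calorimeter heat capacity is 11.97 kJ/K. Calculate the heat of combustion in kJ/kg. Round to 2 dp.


Hc = C_cal * delta_T / m_fuel
Q_released = 11.97 * 2.87 = 34.3539 kJ
m_fuel = 1.263 g = 1.263/1000 kg = 0.001263 kg
Hc = 34.3539 / 0.001263 = 27200.24 kJ/kg


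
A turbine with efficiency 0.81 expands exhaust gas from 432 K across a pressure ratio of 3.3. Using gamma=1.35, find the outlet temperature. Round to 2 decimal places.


T_out = T_in * (1 - eta * (1 - PR^(-(gamma-1)/gamma)))
Exponent = -(1.35-1)/1.35 = -0.25925926
PR^exp = 3.3^(-0.25925926) = 0.73378775
Factor = 1 - 0.81*(1 - 0.73378775) = 0.78436808
T_out = 432 * 0.78436808 = 338.85 K


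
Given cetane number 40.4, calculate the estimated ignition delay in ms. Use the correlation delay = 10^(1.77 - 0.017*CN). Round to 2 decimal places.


delay = 10^(1.77 - 0.017*CN)
Exponent = 1.77 - 0.017*40.4 = 1.0832
delay = 10^1.0832 = 12.11 ms


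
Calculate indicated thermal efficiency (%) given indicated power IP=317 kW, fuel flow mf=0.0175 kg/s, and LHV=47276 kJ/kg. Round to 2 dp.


eta_ith = (IP / (mf * LHV)) * 100
Denominator = 0.0175 * 47276 = 827.3300 kW
eta_ith = (317 / 827.3300) * 100 = 38.32%


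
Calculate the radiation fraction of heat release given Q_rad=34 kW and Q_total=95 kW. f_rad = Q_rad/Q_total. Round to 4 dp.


f_rad = Q_rad / Q_total
f_rad = 34 / 95 = 0.3579


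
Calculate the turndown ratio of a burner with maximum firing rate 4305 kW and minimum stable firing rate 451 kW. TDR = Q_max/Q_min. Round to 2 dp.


TDR = Q_max / Q_min
TDR = 4305 / 451 = 9.55


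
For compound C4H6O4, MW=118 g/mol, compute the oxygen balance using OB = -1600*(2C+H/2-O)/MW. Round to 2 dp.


OB = -1600 * (2C + H/2 - O) / MW
Inner = 2*4 + 6/2 - 4 = 7.00
OB = -1600 * 7.00 / 118 = -94.92%


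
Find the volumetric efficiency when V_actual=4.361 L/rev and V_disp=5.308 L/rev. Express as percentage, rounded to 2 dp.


eta_v = (V_actual / V_disp) * 100
Ratio = 4.361 / 5.308 = 0.8216
eta_v = 0.8216 * 100 = 82.16%


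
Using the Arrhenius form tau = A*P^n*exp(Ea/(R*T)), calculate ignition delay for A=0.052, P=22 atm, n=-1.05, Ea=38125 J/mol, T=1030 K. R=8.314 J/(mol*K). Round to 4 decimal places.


tau = A * P^n * exp(Ea/(R*T))
P^n = 22^(-1.05) = 0.03894540
Ea/(R*T) = 38125/(8.314*1030) = 4.452076
exp(Ea/(R*T)) = 85.804924
tau = 0.052 * 0.03894540 * 85.804924 = 0.1738 ms


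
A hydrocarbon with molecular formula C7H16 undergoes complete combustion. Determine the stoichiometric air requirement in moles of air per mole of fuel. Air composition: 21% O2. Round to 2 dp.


Balanced combustion: C7H16 + 11 O2 -> 7 CO2 + 8 H2O
O2 needed = C + H/4 = 7 + 16/4 = 11.00 moles
Air moles = O2 / 0.21 = 11.00 / 0.21 = 52.38 moles air


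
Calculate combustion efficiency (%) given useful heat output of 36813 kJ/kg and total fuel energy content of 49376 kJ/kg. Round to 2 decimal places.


Efficiency = (Q_useful / Q_fuel) * 100
Efficiency = (36813 / 49376) * 100
Efficiency = 0.7456 * 100 = 74.56%


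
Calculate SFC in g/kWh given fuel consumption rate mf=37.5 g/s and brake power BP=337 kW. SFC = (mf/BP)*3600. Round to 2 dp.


SFC = (mf / BP) * 3600
Rate = 37.5 / 337 = 0.111276 g/(s*kW)
SFC = 0.111276 * 3600 = 400.59 g/kWh


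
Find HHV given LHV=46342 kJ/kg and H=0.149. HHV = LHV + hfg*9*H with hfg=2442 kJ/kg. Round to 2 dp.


HHV = LHV + hfg * 9 * H
Water addition = 2442 * 9 * 0.149 = 3274.722 kJ/kg
HHV = 46342 + 3274.722 = 49616.72 kJ/kg


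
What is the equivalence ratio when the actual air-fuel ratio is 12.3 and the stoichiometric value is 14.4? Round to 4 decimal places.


phi = AFR_stoich / AFR_actual
phi = 14.4 / 12.3 = 1.1707


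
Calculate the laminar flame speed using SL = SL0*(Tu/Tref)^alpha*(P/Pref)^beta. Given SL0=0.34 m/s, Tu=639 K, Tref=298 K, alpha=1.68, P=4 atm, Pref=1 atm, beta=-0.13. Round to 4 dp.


SL = SL0 * (Tu/Tref)^alpha * (P/Pref)^beta
T ratio = 639/298 = 2.14429530
(T ratio)^alpha = 2.14429530^1.68 = 3.602120
(P/Pref)^beta = 4^(-0.13) = 0.835088
SL = 0.34 * 3.602120 * 0.835088 = 1.0227 m/s


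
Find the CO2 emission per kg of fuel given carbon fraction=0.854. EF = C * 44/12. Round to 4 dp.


EF = C_frac * (M_CO2 / M_C)
EF = 0.854 * (44/12)
EF = 0.854 * 3.666667 = 3.1313 kg_CO2/kg_fuel


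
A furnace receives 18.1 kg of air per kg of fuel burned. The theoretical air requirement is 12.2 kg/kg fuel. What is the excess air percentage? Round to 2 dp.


Excess air = actual - stoichiometric = 18.1 - 12.2 = 5.90 kg/kg fuel
Excess air % = (excess / stoich) * 100 = (5.90 / 12.2) * 100 = 48.36%


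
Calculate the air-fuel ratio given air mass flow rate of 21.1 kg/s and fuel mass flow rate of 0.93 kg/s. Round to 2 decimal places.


AFR = m_air / m_fuel
AFR = 21.1 / 0.93 = 22.69


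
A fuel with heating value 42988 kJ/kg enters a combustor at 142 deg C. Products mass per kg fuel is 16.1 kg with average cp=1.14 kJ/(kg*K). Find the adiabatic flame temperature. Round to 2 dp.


T_ad = T_in + Hc / (m_p * cp)
Denominator = 16.1 * 1.14 = 18.3540
Temperature rise = 42988 / 18.3540 = 2342.16 K
T_ad = 142 + 2342.16 = 2484.16 deg C


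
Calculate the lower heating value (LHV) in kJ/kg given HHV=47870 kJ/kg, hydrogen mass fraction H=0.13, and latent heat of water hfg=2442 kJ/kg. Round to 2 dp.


LHV = HHV - hfg * 9 * H
Water correction = 2442 * 9 * 0.13 = 2857.140 kJ/kg
LHV = 47870 - 2857.140 = 45012.86 kJ/kg


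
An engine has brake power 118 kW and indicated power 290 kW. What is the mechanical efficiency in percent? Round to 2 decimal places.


eta_mech = (BP / IP) * 100
Ratio = 118 / 290 = 0.4069
eta_mech = 0.4069 * 100 = 40.69%


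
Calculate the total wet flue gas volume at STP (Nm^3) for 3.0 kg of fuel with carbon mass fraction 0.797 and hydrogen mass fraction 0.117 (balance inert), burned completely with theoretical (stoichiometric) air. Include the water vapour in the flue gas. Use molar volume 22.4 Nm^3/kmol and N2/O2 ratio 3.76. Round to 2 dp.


Per kg fuel: CO2 = (C/12 kmol)*22.4 = (0.797/12)*22.4 = 1.48773 Nm^3
Per kg fuel: H2O = (H/2 kmol)*22.4 = (0.117/2)*22.4 = 1.31040 Nm^3
O2 needed per kg fuel = C/12 + H/4 = 0.797/12 + 0.117/4 = 0.09566667 kmol
Per kg fuel: N2 = O2*3.76*22.4 = 0.09566667*3.76*22.4 = 8.05743 Nm^3
Total per kg = 1.48773 + 1.31040 + 8.05743 = 10.85556 Nm^3
Total = 10.85556 * 3.0 = 32.57 Nm^3


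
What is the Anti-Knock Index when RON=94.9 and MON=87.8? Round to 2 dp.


AKI = (RON + MON) / 2
AKI = (94.9 + 87.8) / 2
AKI = 182.7 / 2 = 91.35


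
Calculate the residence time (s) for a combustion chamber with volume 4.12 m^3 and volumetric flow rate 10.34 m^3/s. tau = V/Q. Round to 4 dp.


tau = V / Q_flow
tau = 4.12 / 10.34 = 0.3985 s


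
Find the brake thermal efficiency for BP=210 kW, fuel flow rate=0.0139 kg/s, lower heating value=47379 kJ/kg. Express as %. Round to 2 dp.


eta_BTE = (BP / (mf * LHV)) * 100
Denominator = 0.0139 * 47379 = 658.5681 kW
eta_BTE = (210 / 658.5681) * 100 = 31.89%


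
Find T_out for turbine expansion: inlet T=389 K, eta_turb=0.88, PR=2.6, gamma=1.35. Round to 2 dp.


T_out = T_in * (1 - eta * (1 - PR^(-(gamma-1)/gamma)))
Exponent = -(1.35-1)/1.35 = -0.25925926
PR^exp = 2.6^(-0.25925926) = 0.78057442
Factor = 1 - 0.88*(1 - 0.78057442) = 0.80690549
T_out = 389 * 0.80690549 = 313.89 K


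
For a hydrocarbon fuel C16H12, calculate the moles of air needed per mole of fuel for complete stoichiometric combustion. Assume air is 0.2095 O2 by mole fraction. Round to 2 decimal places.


Balanced combustion: C16H12 + 19 O2 -> 16 CO2 + 6 H2O
O2 needed = C + H/4 = 16 + 12/4 = 19.00 moles
Air moles = O2 / 0.2095 = 19.00 / 0.2095 = 90.69 moles air


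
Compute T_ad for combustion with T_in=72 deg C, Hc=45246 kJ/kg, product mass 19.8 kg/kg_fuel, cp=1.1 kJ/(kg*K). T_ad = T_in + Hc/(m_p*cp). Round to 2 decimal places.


T_ad = T_in + Hc / (m_p * cp)
Denominator = 19.8 * 1.1 = 21.7800
Temperature rise = 45246 / 21.7800 = 2077.41 K
T_ad = 72 + 2077.41 = 2149.41 deg C


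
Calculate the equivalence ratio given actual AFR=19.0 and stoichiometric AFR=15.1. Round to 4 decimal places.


phi = AFR_stoich / AFR_actual
phi = 15.1 / 19.0 = 0.7947


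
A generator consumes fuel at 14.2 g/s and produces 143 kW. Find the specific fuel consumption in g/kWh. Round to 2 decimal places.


SFC = (mf / BP) * 3600
Rate = 14.2 / 143 = 0.099301 g/(s*kW)
SFC = 0.099301 * 3600 = 357.48 g/kWh


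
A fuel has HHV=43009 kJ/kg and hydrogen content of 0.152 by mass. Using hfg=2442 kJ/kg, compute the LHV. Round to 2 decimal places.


LHV = HHV - hfg * 9 * H
Water correction = 2442 * 9 * 0.152 = 3340.656 kJ/kg
LHV = 43009 - 3340.656 = 39668.34 kJ/kg


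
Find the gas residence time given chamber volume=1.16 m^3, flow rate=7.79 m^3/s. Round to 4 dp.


tau = V / Q_flow
tau = 1.16 / 7.79 = 0.1489 s


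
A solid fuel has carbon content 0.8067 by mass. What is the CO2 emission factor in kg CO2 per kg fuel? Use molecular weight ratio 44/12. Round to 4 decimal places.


EF = C_frac * (M_CO2 / M_C)
EF = 0.8067 * (44/12)
EF = 0.8067 * 3.666667 = 2.9579 kg_CO2/kg_fuel


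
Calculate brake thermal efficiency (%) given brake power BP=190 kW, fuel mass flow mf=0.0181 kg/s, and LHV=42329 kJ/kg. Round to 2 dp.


eta_BTE = (BP / (mf * LHV)) * 100
Denominator = 0.0181 * 42329 = 766.1549 kW
eta_BTE = (190 / 766.1549) * 100 = 24.80%


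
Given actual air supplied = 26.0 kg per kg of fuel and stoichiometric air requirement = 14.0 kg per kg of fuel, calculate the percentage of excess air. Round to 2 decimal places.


Excess air = actual - stoichiometric = 26.0 - 14.0 = 12.00 kg/kg fuel
Excess air % = (excess / stoich) * 100 = (12.00 / 14.0) * 100 = 85.71%


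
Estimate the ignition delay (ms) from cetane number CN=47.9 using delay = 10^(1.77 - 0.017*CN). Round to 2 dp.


delay = 10^(1.77 - 0.017*CN)
Exponent = 1.77 - 0.017*47.9 = 0.9557
delay = 10^0.9557 = 9.03 ms


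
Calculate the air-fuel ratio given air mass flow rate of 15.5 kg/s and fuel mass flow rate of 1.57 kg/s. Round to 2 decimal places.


AFR = m_air / m_fuel
AFR = 15.5 / 1.57 = 9.87
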